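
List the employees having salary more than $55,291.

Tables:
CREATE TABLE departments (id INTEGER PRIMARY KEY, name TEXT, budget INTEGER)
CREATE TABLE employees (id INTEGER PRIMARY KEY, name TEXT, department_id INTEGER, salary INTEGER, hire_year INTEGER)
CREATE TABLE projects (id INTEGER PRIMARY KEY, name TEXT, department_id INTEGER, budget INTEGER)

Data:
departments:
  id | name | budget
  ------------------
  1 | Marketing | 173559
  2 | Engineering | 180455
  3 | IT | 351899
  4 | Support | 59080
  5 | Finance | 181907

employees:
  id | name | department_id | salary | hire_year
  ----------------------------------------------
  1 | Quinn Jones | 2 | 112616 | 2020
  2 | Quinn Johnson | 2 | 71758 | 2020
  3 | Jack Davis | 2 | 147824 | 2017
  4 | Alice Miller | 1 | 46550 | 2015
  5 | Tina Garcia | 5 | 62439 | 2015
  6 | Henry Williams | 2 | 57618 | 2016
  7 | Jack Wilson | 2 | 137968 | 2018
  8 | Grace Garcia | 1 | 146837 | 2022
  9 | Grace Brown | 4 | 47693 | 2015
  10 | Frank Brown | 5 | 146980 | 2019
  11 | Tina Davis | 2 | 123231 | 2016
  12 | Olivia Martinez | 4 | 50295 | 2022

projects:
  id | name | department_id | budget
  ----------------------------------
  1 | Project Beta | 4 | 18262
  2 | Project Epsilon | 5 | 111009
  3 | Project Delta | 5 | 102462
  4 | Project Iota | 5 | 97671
SELECT name, salary FROM employees WHERE salary > 55291

Execution result:
name | salary
Quinn Jones | 112616
Quinn Johnson | 71758
Jack Davis | 147824
Tina Garcia | 62439
Henry Williams | 57618
Jack Wilson | 137968
Grace Garcia | 146837
Frank Brown | 146980
Tina Davis | 123231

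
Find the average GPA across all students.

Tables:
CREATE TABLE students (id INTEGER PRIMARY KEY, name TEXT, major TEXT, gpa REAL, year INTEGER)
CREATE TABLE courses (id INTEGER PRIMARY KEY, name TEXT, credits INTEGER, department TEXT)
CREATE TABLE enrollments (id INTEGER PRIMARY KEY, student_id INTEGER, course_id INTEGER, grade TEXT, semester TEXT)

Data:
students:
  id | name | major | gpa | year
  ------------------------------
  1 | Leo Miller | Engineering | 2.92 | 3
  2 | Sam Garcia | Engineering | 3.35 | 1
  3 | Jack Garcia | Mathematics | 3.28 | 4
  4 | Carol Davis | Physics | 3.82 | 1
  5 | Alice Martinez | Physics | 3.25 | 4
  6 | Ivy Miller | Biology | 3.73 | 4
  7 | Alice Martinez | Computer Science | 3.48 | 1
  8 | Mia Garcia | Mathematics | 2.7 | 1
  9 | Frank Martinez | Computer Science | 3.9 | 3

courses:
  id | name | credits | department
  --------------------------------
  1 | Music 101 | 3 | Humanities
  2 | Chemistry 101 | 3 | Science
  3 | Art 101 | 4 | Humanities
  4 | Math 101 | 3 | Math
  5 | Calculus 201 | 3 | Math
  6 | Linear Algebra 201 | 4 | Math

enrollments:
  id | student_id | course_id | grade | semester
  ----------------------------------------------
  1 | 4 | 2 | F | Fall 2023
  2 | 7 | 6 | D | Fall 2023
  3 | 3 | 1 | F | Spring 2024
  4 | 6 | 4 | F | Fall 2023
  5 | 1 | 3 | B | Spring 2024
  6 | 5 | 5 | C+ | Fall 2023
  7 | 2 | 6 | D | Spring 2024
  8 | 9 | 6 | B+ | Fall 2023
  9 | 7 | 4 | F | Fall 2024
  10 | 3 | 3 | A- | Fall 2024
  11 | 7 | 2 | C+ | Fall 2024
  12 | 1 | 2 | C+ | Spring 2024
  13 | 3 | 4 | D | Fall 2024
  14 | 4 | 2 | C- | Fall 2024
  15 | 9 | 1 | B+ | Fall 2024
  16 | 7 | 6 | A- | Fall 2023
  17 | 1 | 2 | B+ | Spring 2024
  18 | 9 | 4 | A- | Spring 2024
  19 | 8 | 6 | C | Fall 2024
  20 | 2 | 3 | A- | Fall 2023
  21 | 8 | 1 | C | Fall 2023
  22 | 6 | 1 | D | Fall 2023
SELECT AVG(gpa) FROM students

Execution result:
3.38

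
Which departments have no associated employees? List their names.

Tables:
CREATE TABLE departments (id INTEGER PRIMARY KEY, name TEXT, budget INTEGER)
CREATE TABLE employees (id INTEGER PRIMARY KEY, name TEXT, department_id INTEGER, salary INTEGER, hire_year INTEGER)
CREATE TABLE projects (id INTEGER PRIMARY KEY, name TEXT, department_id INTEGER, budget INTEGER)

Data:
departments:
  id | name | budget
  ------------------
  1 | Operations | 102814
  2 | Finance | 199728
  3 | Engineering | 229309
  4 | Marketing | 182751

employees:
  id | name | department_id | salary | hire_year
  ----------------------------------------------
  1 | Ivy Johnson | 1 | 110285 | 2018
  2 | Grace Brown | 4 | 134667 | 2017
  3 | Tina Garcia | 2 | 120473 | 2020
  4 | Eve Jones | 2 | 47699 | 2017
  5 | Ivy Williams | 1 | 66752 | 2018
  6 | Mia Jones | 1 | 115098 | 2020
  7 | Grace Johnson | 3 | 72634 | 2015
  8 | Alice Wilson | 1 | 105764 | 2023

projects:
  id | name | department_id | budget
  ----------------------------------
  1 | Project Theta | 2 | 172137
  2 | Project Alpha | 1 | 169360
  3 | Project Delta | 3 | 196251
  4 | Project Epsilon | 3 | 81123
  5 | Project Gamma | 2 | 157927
SELECT p.name FROM departments p LEFT JOIN employees c ON c.department_id = p.id WHERE c.id IS NULL

Execution result:
(no rows)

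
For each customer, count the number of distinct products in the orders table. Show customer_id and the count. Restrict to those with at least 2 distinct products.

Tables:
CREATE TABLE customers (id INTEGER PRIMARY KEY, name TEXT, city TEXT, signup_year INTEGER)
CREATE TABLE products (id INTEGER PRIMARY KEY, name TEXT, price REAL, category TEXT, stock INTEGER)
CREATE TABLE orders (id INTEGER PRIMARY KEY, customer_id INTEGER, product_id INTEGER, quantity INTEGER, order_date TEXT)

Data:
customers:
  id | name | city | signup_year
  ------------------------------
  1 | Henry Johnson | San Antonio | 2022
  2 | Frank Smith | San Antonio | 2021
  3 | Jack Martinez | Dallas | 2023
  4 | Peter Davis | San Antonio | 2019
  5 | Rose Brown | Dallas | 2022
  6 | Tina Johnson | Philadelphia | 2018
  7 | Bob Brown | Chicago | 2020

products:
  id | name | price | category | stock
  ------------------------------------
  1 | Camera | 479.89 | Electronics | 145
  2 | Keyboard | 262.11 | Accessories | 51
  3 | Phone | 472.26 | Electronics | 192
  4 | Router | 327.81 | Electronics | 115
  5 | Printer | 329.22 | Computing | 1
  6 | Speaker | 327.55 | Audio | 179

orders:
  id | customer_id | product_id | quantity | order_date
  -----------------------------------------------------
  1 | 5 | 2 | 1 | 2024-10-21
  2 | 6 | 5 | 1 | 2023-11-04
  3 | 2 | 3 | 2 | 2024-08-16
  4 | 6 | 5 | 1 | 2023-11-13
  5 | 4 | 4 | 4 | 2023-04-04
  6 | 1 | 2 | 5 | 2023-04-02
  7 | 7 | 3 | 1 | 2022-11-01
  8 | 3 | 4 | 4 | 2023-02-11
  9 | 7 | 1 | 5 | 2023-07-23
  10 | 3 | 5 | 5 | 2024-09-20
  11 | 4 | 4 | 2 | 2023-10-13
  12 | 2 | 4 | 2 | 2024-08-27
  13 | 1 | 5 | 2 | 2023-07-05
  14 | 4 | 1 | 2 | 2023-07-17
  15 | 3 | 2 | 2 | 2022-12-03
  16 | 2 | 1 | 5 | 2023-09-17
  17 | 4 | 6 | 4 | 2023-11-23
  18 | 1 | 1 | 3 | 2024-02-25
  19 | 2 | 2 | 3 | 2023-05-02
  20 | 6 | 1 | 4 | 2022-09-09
SELECT customer_id, COUNT(DISTINCT product_id) AS distinct_product_count FROM orders GROUP BY customer_id HAVING COUNT(DISTINCT product_id) >= 2

Execution result:
customer_id | distinct_product_count
1 | 3
2 | 4
3 | 3
4 | 3
6 | 2
7 | 2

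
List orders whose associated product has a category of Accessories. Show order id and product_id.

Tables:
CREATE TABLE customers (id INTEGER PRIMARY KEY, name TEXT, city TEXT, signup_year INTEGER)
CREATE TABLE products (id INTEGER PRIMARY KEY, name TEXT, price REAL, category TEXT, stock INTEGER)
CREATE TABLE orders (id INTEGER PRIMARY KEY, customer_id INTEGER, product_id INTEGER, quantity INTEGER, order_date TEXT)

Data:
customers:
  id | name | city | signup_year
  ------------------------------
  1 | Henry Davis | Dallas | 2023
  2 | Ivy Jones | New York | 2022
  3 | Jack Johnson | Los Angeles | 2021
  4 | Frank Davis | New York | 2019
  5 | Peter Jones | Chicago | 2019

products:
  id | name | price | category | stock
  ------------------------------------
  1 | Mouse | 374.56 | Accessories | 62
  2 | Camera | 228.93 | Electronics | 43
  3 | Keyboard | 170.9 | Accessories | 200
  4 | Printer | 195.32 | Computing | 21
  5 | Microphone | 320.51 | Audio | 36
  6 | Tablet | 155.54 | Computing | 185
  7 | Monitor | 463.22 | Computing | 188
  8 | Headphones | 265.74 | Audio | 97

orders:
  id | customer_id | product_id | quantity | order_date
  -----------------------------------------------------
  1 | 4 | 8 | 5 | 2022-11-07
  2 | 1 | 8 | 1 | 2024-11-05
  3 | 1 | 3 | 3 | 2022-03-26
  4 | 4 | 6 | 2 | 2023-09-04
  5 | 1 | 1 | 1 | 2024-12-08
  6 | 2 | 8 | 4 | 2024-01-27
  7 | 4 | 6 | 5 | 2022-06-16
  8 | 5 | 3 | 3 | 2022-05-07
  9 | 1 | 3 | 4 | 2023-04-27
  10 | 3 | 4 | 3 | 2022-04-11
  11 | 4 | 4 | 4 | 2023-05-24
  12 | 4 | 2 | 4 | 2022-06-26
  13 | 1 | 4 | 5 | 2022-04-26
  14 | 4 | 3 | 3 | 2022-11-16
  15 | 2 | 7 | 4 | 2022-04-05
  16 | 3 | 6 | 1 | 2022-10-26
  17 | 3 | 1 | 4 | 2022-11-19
SELECT id, product_id FROM orders WHERE product_id IN (SELECT id FROM products WHERE category = 'Accessories')

Execution result:
id | product_id
3 | 3
5 | 1
8 | 3
9 | 3
14 | 3
17 | 1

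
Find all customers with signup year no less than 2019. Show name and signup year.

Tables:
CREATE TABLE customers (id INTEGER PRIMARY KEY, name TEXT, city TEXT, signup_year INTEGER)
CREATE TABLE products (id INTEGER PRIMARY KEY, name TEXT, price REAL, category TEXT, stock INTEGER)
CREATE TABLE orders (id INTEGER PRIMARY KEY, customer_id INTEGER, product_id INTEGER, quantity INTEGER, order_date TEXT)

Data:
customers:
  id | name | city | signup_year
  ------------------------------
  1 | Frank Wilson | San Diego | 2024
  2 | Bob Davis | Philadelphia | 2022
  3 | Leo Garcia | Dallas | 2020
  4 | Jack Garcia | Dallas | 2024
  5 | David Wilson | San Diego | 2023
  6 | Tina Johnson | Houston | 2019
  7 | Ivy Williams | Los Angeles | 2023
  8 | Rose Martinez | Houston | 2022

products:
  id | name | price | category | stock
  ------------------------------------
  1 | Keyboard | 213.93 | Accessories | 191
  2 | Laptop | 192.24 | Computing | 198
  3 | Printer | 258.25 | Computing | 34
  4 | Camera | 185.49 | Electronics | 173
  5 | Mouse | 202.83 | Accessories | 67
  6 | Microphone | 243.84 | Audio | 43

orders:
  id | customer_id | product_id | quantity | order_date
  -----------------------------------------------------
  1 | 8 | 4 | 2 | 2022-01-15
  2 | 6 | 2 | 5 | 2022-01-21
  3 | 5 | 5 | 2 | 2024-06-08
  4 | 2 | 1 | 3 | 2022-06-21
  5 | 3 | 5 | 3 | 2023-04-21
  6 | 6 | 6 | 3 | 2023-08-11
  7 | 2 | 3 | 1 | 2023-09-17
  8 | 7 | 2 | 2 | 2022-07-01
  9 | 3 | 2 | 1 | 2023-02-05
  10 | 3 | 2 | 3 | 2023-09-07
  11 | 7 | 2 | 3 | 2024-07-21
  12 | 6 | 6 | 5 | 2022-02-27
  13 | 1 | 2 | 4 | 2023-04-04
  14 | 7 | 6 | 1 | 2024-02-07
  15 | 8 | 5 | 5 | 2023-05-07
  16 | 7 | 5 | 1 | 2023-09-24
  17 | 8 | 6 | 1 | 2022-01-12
SELECT name, signup_year FROM customers WHERE signup_year >= 2019

Execution result:
name | signup_year
Frank Wilson | 2024
Bob Davis | 2022
Leo Garcia | 2020
Jack Garcia | 2024
David Wilson | 2023
Tina Johnson | 2019
Ivy Williams | 2023
Rose Martinez | 2022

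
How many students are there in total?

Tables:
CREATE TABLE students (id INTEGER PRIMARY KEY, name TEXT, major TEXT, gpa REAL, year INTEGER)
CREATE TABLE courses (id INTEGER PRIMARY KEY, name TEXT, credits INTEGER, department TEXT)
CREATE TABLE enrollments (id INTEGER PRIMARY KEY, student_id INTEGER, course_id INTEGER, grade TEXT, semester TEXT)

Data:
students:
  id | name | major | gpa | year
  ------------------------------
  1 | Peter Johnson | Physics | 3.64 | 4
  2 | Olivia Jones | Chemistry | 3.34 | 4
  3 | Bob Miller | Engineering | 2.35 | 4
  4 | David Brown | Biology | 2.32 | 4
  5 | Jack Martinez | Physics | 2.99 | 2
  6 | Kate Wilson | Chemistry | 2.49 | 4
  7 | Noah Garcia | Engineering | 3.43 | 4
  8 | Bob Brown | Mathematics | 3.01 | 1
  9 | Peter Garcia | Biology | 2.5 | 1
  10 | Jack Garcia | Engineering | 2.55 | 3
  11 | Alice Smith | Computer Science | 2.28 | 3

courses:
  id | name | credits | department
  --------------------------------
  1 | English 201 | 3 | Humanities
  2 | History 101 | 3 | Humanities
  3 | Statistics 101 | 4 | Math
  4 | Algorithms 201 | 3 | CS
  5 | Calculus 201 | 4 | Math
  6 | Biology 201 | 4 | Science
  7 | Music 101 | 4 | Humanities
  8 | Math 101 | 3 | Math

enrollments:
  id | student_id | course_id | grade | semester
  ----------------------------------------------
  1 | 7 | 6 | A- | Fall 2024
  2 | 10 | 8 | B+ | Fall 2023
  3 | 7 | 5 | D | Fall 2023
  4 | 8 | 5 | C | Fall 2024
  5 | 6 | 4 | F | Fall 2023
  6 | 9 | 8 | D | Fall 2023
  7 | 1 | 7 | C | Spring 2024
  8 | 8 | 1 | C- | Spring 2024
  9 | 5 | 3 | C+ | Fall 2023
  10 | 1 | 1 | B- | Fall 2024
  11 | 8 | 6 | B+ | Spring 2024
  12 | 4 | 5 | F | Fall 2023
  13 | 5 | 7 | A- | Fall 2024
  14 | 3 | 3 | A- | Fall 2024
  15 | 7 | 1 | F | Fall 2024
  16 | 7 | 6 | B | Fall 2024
SELECT COUNT(*) FROM students

Execution result:
11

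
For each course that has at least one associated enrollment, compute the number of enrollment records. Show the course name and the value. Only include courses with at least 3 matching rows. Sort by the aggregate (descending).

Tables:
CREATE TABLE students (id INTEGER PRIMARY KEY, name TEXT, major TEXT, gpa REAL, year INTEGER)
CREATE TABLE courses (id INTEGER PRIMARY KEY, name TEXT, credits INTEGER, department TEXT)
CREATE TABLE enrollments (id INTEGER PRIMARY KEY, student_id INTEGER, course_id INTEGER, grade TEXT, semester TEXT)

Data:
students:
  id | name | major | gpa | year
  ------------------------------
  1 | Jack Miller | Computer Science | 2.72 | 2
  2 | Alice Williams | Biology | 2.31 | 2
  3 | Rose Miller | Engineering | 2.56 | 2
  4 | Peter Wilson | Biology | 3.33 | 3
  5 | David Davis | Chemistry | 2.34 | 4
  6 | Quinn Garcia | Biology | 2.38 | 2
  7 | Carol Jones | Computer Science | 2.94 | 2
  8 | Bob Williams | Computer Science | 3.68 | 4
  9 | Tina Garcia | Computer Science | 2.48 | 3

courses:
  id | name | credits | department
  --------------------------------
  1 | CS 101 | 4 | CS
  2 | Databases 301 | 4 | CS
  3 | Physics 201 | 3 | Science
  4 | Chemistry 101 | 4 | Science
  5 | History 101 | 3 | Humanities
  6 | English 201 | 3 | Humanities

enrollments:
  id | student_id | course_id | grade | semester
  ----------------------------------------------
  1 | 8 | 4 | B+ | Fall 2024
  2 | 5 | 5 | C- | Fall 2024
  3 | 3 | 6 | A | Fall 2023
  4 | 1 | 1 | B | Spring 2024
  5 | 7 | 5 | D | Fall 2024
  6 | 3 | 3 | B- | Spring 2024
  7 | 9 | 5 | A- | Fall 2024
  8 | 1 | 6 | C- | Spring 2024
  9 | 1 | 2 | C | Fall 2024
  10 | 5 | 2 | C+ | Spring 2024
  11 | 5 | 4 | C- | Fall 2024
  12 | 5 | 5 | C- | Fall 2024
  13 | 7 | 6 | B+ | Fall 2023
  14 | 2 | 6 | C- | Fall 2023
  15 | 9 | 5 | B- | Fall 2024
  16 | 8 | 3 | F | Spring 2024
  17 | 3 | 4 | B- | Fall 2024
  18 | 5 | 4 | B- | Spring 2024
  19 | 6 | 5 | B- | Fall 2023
SELECT p.name, COUNT(*) AS n FROM enrollments c JOIN courses p ON c.course_id = p.id GROUP BY p.id, p.name HAVING COUNT(*) >= 3 ORDER BY n DESC

Execution result:
name | n
History 101 | 6
Chemistry 101 | 4
English 201 | 4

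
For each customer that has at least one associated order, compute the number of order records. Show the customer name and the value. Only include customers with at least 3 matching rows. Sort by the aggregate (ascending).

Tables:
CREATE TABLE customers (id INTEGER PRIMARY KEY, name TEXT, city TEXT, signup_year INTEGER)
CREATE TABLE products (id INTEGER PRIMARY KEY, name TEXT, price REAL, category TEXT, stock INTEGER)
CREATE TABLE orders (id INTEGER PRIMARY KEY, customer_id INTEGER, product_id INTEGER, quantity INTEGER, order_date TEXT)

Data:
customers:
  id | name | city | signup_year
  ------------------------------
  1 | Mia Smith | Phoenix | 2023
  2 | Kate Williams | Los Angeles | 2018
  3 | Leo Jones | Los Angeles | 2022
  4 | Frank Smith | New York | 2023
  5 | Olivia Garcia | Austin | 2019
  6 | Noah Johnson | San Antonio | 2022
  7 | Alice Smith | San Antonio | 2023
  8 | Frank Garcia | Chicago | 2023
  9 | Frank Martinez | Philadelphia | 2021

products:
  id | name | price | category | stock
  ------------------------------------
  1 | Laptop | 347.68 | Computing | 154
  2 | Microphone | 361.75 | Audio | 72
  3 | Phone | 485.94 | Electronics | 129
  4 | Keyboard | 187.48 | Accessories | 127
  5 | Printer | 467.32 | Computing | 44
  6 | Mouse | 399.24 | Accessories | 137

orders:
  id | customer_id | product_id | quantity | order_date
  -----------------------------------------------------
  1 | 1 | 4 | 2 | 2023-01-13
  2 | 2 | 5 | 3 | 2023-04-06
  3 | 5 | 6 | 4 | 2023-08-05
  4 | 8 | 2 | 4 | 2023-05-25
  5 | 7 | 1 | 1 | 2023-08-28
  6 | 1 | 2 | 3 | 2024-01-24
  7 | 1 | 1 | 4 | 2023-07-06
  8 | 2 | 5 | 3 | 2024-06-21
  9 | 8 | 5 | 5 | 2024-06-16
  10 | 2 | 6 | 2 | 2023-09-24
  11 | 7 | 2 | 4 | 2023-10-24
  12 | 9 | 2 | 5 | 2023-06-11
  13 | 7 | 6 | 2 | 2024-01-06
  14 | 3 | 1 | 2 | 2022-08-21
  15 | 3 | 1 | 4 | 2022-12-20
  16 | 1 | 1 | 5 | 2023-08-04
SELECT p.name, COUNT(*) AS n FROM orders c JOIN customers p ON c.customer_id = p.id GROUP BY p.id, p.name HAVING COUNT(*) >= 3 ORDER BY n ASC

Execution result:
name | n
Kate Williams | 3
Alice Smith | 3
Mia Smith | 4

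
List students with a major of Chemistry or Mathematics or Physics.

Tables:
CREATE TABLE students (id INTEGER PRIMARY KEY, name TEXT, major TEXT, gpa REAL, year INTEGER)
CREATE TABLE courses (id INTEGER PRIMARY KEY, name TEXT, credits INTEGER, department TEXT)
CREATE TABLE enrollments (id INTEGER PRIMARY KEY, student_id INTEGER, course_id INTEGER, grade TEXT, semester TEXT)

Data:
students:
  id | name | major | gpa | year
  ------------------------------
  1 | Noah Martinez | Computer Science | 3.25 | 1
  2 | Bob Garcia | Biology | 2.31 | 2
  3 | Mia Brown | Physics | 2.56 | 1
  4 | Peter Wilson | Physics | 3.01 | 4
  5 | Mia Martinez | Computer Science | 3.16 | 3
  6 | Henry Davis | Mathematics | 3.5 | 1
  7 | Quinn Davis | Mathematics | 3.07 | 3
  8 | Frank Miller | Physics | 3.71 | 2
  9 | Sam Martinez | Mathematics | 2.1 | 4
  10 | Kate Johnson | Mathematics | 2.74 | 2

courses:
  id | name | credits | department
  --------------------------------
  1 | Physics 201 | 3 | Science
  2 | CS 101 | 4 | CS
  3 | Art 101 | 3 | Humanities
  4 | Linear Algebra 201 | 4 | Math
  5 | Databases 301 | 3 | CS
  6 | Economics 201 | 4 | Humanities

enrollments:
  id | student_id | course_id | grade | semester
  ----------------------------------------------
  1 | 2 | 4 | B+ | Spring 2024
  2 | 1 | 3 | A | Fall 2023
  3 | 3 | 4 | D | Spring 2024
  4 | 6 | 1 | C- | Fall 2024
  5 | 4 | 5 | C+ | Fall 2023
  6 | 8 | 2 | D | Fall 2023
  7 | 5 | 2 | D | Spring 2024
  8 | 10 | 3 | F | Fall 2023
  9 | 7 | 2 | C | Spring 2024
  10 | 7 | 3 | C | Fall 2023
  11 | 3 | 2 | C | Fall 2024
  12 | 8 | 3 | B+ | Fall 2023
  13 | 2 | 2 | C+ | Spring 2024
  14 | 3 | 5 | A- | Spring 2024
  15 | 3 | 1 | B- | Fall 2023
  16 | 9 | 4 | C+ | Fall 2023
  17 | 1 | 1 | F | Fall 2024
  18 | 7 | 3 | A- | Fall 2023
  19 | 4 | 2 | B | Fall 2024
SELECT name, major FROM students WHERE major IN ('Chemistry', 'Mathematics', 'Physics')

Execution result:
name | major
Mia Brown | Physics
Peter Wilson | Physics
Henry Davis | Mathematics
Quinn Davis | Mathematics
Frank Miller | Physics
Sam Martinez | Mathematics
Kate Johnson | Mathematics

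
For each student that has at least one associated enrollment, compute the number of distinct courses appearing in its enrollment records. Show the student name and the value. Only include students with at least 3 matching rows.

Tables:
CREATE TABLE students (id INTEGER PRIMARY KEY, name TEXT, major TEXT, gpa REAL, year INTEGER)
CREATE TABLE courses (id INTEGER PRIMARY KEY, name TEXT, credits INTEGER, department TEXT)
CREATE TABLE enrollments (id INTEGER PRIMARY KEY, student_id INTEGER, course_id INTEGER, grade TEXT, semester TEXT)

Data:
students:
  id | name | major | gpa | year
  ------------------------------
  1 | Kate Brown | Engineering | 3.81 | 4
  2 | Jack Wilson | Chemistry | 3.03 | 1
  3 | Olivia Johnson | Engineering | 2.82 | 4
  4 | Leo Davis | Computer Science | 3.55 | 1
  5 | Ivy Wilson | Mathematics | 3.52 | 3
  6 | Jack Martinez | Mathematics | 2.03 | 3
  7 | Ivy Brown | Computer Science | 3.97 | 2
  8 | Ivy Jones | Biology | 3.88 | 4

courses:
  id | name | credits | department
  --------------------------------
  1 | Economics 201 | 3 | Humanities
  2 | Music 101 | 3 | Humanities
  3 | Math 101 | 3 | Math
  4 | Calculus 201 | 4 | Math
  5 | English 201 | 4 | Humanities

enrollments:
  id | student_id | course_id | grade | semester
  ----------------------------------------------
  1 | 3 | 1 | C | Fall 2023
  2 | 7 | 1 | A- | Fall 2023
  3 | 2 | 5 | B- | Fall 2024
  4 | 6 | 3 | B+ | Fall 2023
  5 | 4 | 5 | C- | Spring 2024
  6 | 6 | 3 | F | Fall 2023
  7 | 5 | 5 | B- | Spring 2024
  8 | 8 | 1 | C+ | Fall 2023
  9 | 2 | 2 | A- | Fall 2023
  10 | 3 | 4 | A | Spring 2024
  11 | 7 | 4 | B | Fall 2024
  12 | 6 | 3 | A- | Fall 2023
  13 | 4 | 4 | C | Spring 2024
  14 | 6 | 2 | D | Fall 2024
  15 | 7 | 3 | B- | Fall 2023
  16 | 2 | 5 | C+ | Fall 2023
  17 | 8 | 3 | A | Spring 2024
SELECT p.name, COUNT(DISTINCT c.course_id) AS distinct_course_count FROM enrollments c JOIN students p ON c.student_id = p.id GROUP BY p.id, p.name HAVING COUNT(*) >= 3

Execution result:
name | distinct_course_count
Jack Wilson | 2
Jack Martinez | 2
Ivy Brown | 3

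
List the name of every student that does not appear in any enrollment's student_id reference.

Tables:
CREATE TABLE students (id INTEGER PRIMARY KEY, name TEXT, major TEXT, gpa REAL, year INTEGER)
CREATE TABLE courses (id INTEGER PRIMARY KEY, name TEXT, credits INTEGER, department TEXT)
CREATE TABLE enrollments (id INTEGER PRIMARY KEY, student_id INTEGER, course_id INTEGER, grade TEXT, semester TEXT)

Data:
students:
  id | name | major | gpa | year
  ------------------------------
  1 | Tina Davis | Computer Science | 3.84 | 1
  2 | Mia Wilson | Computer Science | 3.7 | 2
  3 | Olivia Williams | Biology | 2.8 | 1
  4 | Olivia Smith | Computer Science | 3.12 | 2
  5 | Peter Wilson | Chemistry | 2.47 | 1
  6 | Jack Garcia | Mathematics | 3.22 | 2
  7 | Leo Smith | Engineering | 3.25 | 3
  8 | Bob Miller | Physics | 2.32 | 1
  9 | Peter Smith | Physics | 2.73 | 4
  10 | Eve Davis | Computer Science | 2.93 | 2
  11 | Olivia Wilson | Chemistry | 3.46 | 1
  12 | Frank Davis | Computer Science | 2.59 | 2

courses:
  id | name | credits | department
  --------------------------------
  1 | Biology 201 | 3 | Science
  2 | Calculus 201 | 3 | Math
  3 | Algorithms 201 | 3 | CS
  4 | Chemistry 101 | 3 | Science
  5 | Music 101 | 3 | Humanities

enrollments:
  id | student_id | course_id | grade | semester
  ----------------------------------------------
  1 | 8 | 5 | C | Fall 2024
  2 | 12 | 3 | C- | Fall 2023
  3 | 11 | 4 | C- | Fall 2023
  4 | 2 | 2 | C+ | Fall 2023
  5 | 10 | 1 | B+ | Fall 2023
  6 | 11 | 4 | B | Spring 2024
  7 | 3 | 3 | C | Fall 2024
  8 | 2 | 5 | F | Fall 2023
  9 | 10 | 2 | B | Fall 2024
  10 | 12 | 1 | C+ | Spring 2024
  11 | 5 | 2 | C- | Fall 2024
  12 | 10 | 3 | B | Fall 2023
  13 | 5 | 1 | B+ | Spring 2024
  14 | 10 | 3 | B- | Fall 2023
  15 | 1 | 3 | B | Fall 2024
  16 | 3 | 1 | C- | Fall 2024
SELECT p.name FROM students p LEFT JOIN enrollments c ON c.student_id = p.id WHERE c.id IS NULL

Execution result:
name
Olivia Smith
Jack Garcia
Leo Smith
Peter Smith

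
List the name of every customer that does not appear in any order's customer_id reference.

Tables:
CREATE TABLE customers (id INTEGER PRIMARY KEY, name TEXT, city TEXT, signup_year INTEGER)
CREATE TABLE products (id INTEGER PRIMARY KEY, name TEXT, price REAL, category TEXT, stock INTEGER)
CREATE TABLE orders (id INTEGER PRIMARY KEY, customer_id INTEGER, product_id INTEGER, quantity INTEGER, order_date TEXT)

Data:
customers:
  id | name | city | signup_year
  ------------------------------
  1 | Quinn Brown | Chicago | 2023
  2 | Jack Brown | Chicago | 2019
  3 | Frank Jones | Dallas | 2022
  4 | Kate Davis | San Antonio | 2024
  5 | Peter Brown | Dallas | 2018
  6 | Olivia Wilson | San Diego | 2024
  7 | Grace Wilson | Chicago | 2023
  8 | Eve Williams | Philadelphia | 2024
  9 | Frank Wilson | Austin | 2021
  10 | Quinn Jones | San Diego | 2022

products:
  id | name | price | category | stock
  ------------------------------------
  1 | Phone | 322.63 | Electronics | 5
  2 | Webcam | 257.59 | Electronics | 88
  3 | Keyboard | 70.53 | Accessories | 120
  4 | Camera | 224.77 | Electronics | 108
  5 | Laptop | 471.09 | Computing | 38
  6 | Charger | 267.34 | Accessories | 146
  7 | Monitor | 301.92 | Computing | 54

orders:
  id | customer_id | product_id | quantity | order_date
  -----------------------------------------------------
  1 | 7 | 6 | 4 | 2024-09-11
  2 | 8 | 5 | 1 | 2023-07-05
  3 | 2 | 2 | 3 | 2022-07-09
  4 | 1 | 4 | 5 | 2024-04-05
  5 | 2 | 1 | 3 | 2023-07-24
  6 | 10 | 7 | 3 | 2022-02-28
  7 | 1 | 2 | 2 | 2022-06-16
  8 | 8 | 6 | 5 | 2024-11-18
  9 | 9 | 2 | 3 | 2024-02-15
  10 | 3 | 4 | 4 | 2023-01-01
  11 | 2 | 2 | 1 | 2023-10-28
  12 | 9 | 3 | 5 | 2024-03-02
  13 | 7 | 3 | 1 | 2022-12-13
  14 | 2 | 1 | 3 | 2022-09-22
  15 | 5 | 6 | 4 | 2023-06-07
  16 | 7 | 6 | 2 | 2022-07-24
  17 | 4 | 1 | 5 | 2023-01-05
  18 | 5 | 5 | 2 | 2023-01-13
SELECT p.name FROM customers p LEFT JOIN orders c ON c.customer_id = p.id WHERE c.id IS NULL

Execution result:
Olivia Wilson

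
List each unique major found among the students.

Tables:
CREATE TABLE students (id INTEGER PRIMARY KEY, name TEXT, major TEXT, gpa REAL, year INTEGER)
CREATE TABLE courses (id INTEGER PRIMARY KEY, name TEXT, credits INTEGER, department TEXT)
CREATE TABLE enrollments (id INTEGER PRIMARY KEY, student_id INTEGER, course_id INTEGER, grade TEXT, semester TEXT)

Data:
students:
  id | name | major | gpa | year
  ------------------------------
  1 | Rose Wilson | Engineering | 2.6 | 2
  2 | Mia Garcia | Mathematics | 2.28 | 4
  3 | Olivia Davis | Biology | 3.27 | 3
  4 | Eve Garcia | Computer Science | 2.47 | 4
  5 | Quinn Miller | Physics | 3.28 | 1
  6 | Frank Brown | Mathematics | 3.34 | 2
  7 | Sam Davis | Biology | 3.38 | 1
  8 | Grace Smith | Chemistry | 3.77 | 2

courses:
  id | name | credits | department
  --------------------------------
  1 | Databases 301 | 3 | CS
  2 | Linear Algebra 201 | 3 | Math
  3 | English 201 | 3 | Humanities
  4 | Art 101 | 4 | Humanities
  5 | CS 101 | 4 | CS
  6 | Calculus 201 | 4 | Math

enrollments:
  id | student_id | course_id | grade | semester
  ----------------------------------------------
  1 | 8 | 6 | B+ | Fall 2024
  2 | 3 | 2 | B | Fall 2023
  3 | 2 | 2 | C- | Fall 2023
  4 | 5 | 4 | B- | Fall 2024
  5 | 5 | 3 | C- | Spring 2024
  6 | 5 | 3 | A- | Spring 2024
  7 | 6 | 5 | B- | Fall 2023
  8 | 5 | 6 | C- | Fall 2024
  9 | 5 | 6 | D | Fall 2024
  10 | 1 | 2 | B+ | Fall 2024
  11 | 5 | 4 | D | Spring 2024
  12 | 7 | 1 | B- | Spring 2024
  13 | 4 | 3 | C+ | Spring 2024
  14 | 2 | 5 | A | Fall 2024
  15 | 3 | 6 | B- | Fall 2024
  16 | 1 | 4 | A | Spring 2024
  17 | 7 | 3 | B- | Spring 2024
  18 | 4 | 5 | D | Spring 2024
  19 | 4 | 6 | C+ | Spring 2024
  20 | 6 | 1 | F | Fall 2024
SELECT DISTINCT major FROM students

Execution result:
major
Engineering
Mathematics
Biology
Computer Science
Physics
Chemistry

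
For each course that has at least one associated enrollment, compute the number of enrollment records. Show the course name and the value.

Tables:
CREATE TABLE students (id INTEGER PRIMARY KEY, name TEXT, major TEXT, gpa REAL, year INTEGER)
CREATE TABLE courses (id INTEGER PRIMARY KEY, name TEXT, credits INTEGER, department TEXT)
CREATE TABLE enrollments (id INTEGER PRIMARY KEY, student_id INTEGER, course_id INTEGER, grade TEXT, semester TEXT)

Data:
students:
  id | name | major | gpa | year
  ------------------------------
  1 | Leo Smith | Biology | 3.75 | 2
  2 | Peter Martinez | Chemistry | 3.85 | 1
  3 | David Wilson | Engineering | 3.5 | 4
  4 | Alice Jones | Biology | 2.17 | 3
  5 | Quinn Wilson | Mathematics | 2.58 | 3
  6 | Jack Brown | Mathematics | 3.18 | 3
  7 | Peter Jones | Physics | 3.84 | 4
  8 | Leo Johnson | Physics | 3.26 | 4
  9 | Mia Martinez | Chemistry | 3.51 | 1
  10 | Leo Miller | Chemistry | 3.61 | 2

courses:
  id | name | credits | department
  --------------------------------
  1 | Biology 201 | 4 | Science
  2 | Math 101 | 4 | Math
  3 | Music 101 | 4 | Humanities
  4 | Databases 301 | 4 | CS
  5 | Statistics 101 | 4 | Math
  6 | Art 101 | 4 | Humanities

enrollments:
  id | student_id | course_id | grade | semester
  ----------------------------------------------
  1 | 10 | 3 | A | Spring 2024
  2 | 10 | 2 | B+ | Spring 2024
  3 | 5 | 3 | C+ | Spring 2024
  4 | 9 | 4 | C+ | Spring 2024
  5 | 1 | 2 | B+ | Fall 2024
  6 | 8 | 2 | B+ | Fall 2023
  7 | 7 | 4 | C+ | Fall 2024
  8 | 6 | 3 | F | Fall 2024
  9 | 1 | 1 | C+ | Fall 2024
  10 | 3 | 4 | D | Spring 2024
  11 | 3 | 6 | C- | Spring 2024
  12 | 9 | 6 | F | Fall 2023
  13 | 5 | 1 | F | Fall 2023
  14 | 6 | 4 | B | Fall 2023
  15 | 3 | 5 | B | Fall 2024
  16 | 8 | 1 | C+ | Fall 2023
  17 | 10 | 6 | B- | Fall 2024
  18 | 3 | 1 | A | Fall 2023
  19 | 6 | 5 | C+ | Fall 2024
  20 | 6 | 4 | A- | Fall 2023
SELECT p.name, COUNT(*) AS n FROM enrollments c JOIN courses p ON c.course_id = p.id GROUP BY p.id, p.name

Execution result:
name | n
Biology 201 | 4
Math 101 | 3
Music 101 | 3
Databases 301 | 5
Statistics 101 | 2
Art 101 | 3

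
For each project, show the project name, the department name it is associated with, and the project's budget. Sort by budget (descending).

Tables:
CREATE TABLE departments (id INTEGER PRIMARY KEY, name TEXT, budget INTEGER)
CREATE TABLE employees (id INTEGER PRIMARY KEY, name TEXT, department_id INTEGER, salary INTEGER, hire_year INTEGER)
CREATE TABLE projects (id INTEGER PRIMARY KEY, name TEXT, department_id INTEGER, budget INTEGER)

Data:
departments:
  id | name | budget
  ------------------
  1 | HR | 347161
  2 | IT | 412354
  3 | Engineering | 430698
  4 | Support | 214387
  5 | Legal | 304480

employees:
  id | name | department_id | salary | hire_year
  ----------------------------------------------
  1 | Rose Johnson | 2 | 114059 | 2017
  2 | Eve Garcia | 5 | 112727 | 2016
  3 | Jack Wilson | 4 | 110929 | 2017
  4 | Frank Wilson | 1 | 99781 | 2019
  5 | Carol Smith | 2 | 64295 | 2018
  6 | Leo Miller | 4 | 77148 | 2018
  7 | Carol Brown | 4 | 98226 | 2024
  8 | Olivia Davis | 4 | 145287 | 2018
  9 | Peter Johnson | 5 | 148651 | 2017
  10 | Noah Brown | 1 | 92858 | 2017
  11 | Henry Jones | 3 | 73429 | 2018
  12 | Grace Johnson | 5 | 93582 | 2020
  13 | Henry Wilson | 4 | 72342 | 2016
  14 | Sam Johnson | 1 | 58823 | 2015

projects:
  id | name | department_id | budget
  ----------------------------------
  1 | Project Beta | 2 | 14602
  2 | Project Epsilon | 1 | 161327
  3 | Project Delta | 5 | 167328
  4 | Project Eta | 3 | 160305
SELECT c.name, p.name AS department, c.budget FROM projects c JOIN departments p ON c.department_id = p.id ORDER BY c.budget DESC

Execution result:
name | department | budget
Project Delta | Legal | 167328
Project Epsilon | HR | 161327
Project Eta | Engineering | 160305
Project Beta | IT | 14602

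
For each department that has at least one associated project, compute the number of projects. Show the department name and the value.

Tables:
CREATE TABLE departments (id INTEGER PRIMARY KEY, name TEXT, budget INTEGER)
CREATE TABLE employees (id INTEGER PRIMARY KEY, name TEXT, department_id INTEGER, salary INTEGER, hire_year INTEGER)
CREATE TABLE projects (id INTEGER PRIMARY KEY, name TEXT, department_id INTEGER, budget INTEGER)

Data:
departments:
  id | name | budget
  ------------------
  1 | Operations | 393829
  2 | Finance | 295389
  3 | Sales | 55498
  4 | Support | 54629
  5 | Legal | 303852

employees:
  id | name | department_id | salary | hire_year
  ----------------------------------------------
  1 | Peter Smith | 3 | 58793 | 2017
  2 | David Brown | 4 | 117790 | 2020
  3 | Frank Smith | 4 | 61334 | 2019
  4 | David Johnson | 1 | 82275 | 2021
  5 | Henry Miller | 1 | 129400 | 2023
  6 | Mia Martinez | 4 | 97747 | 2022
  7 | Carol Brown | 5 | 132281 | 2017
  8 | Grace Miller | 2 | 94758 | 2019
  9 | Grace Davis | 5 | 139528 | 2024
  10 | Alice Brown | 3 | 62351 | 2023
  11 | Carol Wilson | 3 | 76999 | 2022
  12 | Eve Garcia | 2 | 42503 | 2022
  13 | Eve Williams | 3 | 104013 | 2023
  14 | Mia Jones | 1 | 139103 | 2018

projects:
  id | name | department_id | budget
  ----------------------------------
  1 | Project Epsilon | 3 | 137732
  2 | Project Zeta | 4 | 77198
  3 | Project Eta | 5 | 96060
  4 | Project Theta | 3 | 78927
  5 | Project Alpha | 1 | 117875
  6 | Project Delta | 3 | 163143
SELECT p.name, COUNT(*) AS n FROM projects c JOIN departments p ON c.department_id = p.id GROUP BY p.id, p.name

Execution result:
name | n
Operations | 1
Sales | 3
Support | 1
Legal | 1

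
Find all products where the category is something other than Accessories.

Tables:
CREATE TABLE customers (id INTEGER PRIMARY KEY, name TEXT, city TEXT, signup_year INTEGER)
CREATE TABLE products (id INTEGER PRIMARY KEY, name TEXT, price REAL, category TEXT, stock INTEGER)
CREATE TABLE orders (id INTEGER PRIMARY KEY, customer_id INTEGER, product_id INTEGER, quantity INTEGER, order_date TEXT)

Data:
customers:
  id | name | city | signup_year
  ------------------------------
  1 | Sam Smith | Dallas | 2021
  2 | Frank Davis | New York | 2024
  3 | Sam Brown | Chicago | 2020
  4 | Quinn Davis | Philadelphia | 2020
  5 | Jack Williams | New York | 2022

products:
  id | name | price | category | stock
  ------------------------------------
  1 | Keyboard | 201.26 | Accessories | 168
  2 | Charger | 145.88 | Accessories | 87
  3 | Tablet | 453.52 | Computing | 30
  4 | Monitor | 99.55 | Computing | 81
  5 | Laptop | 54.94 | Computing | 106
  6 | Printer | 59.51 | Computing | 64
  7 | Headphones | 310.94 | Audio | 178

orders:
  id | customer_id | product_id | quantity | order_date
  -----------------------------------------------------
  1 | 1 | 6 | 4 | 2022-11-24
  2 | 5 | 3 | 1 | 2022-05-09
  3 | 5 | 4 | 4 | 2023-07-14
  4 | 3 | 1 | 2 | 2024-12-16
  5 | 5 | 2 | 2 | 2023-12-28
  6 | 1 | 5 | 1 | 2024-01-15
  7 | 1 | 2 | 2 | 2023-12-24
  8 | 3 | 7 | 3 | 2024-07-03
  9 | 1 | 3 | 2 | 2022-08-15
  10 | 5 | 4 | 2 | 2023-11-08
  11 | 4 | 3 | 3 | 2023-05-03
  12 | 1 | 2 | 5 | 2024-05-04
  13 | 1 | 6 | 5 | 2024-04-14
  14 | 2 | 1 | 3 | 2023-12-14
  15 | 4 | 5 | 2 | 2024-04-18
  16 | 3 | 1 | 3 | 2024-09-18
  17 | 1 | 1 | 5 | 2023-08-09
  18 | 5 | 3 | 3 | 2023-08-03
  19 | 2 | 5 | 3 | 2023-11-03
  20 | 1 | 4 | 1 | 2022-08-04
SELECT name, category FROM products WHERE category <> 'Accessories'

Execution result:
name | category
Tablet | Computing
Monitor | Computing
Laptop | Computing
Printer | Computing
Headphones | Audio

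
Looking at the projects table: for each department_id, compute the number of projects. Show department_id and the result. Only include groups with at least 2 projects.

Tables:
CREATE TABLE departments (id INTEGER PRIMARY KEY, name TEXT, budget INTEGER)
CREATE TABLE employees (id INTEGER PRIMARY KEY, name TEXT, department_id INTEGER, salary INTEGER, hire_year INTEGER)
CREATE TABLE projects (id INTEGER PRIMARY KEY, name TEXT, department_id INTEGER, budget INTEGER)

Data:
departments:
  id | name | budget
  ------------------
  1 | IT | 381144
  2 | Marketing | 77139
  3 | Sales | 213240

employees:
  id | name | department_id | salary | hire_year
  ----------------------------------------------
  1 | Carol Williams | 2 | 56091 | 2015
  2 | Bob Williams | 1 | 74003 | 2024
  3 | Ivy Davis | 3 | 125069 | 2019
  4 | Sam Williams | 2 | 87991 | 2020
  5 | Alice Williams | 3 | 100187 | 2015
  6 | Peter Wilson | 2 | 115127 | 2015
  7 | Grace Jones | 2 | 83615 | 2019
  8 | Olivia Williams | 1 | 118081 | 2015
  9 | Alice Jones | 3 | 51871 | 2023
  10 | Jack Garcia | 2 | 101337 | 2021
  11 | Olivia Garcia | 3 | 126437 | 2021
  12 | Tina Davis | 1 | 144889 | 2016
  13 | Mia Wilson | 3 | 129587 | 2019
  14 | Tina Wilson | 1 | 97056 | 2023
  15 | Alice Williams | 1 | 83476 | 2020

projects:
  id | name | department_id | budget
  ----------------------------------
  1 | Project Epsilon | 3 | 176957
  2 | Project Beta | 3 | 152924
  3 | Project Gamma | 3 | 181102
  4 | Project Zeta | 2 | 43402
SELECT department_id, COUNT(*) AS n FROM projects GROUP BY department_id HAVING COUNT(*) >= 2

Execution result:
department_id | n
3 | 3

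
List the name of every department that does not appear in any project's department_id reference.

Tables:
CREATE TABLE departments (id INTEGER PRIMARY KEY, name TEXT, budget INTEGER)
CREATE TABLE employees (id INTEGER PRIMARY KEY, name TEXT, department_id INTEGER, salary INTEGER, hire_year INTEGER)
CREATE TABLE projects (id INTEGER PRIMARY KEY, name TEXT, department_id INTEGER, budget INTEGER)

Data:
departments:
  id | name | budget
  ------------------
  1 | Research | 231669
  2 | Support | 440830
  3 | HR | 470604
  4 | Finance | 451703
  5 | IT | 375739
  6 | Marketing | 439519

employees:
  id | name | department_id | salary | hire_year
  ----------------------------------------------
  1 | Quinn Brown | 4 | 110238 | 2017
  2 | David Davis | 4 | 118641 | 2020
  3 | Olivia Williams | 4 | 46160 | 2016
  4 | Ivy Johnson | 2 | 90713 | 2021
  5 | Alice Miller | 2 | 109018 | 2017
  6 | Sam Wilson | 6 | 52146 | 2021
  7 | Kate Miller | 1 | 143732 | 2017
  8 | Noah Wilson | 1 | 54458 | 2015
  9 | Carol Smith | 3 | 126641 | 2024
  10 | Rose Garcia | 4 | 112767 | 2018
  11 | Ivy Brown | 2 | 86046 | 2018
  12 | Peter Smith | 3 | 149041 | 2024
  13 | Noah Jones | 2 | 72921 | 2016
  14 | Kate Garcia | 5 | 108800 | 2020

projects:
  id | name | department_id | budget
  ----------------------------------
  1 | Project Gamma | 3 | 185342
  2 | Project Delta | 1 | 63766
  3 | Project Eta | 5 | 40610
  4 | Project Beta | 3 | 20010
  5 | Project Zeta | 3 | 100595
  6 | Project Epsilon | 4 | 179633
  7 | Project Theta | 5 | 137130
SELECT p.name FROM departments p LEFT JOIN projects c ON c.department_id = p.id WHERE c.id IS NULL

Execution result:
name
Support
Marketing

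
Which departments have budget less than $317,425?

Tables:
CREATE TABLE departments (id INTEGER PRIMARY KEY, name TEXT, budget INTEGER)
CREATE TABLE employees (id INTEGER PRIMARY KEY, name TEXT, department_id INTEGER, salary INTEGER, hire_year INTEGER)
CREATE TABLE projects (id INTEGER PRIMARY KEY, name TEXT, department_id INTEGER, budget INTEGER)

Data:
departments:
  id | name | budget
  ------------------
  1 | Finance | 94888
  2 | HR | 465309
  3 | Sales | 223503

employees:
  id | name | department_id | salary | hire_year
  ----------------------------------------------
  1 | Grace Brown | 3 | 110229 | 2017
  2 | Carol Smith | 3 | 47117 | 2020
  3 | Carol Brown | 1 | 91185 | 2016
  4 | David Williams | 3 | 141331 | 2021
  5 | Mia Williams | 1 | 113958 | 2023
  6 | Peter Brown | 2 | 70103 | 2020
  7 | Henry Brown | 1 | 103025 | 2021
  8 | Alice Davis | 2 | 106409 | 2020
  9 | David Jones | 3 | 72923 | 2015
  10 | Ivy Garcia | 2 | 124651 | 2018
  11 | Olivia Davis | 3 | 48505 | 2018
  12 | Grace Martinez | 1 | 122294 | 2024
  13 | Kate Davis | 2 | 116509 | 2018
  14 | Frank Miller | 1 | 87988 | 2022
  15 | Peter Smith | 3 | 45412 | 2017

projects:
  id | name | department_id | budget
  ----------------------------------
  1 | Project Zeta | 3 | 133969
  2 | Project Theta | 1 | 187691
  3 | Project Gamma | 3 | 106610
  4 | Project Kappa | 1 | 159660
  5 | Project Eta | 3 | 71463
SELECT name, budget FROM departments WHERE budget < 317425

Execution result:
name | budget
Finance | 94888
Sales | 223503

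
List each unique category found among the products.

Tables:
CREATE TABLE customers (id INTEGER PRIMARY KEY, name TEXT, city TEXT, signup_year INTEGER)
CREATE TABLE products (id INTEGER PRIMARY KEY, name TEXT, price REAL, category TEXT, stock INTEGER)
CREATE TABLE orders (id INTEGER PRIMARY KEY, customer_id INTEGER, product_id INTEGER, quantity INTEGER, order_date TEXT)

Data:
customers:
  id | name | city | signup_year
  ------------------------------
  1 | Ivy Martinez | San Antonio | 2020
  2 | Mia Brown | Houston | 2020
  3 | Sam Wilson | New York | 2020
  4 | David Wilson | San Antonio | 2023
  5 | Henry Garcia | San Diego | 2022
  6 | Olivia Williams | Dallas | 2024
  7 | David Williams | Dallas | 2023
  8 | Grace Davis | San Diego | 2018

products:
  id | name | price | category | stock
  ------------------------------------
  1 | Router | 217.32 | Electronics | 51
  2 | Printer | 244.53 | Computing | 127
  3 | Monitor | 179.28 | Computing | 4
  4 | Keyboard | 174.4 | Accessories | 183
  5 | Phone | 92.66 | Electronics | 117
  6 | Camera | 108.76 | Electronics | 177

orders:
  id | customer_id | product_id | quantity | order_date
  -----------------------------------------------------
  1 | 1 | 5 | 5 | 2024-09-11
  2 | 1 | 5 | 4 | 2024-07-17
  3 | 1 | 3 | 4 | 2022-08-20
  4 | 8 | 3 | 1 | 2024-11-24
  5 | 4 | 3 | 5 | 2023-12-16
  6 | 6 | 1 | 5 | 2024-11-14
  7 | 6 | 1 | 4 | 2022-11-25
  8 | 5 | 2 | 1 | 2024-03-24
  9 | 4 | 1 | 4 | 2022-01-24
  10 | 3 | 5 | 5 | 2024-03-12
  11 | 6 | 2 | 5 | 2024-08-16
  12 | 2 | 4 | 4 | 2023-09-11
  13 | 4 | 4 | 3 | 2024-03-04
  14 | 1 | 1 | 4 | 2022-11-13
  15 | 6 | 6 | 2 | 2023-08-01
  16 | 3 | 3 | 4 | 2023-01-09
SELECT DISTINCT category FROM products

Execution result:
category
Electronics
Computing
Accessories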